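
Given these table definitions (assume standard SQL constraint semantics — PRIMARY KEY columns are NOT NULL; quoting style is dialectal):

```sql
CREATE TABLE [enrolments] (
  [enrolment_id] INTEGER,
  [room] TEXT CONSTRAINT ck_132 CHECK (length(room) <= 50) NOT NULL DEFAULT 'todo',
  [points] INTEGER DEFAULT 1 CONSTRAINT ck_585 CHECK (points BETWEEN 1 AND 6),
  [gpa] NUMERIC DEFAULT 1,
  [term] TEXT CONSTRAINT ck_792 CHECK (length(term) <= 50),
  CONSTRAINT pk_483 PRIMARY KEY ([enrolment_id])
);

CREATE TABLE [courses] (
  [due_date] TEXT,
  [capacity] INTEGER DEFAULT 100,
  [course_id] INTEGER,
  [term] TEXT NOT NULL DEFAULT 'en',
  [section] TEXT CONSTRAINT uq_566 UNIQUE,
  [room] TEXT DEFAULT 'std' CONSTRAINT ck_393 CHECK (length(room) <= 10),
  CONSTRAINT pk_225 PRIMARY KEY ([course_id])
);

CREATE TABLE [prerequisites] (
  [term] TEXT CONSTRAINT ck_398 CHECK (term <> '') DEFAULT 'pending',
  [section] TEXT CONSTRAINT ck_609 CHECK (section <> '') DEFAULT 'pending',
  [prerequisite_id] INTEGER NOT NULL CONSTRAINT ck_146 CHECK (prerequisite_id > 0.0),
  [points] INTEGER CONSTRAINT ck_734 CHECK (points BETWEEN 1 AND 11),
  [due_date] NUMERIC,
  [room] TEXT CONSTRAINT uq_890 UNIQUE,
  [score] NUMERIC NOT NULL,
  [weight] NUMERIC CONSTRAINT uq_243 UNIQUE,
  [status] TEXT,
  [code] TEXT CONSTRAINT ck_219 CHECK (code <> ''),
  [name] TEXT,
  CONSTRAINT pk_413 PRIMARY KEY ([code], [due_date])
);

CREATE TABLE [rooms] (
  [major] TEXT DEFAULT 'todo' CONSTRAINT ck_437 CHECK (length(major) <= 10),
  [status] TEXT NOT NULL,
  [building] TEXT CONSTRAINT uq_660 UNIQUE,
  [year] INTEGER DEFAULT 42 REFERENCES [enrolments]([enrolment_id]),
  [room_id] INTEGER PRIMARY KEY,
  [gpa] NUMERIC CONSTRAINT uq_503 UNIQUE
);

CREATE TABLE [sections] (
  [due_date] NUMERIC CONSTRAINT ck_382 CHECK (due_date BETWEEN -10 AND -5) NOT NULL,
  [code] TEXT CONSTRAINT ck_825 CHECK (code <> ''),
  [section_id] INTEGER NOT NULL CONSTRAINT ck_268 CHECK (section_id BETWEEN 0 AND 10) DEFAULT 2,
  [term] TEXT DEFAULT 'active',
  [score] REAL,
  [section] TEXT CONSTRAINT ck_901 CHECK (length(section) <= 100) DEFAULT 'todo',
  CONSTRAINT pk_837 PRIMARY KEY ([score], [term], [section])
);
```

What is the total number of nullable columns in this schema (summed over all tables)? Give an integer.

19

enrolments: 3 nullable (points, gpa, term — PK (enrolment_id) and explicit NOT NULL columns excluded).
courses: 4 nullable (due_date, capacity, section, room — PK (course_id) and explicit NOT NULL columns excluded).
prerequisites: 7 nullable (term, section, points, room, weight, status, name — PK (code, due_date) and explicit NOT NULL columns excluded).
rooms: 4 nullable (major, building, year, gpa — PK (room_id) and explicit NOT NULL columns excluded).
sections: 1 nullable (code — PK (score, term, section) and explicit NOT NULL columns excluded).
Total: 3 + 4 + 7 + 4 + 1 = 19.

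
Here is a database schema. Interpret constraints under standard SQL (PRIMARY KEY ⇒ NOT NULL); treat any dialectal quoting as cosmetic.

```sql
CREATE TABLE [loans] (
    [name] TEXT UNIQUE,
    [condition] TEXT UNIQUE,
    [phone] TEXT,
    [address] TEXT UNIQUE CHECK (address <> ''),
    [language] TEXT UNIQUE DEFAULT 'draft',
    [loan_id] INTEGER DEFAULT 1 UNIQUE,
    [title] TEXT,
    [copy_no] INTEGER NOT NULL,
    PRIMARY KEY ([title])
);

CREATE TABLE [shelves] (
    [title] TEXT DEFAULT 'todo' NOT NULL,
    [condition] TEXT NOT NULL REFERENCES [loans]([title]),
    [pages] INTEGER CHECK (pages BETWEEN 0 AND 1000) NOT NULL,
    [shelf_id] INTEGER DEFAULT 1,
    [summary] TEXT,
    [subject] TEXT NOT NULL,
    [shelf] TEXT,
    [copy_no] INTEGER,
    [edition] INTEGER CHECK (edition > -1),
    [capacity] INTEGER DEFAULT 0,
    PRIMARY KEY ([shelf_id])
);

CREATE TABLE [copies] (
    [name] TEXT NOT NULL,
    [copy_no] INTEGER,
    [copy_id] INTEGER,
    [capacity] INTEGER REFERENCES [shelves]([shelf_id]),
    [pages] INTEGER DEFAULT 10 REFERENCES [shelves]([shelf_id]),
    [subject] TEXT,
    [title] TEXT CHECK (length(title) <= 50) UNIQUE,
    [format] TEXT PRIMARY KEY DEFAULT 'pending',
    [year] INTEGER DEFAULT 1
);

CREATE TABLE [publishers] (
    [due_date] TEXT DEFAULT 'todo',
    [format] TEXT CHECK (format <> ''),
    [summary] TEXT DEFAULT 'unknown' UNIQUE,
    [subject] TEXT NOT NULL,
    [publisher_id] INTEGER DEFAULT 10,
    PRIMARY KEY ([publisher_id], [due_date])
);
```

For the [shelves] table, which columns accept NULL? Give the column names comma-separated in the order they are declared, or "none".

- title: declared NOT NULL → not nullable.
- condition: declared NOT NULL → not nullable.
- pages: declared NOT NULL → not nullable.
- shelf_id: part of the PRIMARY KEY, which implies NOT NULL → not nullable.
- summary: no NOT NULL constraint applies → nullable.
- subject: declared NOT NULL → not nullable.
- shelf: no NOT NULL constraint applies → nullable.
- copy_no: no NOT NULL constraint applies → nullable.
- edition: CHECK does not forbid NULL (a CHECK constraint passes when its expression is NULL) → nullable.
- capacity: DEFAULT only fills an omitted column; an explicit NULL is still allowed → nullable.

summary, shelf, copy_no, edition, capacity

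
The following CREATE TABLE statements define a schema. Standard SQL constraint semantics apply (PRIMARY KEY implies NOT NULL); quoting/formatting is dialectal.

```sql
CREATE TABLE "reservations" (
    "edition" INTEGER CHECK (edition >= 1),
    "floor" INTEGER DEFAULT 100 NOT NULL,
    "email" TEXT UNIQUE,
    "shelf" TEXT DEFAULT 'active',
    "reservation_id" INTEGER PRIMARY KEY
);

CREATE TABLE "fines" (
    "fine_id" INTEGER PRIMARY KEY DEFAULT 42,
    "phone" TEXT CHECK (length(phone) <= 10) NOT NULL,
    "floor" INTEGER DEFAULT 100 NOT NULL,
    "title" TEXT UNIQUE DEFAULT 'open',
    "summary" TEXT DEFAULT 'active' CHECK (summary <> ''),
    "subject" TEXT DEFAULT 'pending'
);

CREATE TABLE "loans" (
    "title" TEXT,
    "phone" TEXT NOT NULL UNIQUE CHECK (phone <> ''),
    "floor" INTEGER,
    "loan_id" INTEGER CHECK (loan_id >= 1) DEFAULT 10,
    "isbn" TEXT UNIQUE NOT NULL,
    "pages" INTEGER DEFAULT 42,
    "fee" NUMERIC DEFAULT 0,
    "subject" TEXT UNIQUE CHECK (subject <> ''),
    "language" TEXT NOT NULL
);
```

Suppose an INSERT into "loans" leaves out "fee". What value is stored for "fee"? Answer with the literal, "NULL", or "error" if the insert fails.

fee has an explicit DEFAULT 0.
When the column is omitted from an INSERT, that default is used.

0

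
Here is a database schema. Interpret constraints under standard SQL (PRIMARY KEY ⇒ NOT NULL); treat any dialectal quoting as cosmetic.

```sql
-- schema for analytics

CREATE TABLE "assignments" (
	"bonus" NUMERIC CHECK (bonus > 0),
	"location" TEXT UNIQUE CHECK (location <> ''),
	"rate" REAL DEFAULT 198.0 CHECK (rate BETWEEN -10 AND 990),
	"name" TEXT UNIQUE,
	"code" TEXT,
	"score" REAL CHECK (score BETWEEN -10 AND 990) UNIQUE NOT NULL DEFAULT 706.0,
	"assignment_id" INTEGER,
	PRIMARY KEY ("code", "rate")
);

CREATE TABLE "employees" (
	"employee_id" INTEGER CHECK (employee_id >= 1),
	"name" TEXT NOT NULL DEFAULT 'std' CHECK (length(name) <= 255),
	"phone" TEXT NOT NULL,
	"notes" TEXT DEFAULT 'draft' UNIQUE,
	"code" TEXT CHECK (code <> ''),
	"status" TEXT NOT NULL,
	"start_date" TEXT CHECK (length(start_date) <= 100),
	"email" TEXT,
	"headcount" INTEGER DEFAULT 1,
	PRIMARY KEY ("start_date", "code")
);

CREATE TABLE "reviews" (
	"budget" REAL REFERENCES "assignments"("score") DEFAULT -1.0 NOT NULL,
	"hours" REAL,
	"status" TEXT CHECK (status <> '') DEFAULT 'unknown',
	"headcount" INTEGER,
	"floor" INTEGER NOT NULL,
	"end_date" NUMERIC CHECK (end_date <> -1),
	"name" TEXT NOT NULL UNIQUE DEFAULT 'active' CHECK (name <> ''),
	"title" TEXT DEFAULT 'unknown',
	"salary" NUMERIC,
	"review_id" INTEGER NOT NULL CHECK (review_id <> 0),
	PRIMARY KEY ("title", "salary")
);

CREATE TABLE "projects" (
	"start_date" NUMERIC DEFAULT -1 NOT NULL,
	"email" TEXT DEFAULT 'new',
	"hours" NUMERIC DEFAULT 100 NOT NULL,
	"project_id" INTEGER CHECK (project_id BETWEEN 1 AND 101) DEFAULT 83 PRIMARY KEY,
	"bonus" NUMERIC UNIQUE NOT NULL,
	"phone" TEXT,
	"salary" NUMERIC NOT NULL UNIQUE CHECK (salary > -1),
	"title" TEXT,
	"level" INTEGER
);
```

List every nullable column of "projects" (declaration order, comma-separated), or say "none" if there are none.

email, phone, title, level

- start_date: declared NOT NULL → not nullable.
- email: DEFAULT only fills an omitted column; an explicit NULL is still allowed → nullable.
- hours: declared NOT NULL → not nullable.
- project_id: part of the PRIMARY KEY, which implies NOT NULL → not nullable.
- bonus: declared NOT NULL → not nullable.
- phone: no NOT NULL constraint applies → nullable.
- salary: declared NOT NULL → not nullable.
- title: no NOT NULL constraint applies → nullable.
- level: no NOT NULL constraint applies → nullable.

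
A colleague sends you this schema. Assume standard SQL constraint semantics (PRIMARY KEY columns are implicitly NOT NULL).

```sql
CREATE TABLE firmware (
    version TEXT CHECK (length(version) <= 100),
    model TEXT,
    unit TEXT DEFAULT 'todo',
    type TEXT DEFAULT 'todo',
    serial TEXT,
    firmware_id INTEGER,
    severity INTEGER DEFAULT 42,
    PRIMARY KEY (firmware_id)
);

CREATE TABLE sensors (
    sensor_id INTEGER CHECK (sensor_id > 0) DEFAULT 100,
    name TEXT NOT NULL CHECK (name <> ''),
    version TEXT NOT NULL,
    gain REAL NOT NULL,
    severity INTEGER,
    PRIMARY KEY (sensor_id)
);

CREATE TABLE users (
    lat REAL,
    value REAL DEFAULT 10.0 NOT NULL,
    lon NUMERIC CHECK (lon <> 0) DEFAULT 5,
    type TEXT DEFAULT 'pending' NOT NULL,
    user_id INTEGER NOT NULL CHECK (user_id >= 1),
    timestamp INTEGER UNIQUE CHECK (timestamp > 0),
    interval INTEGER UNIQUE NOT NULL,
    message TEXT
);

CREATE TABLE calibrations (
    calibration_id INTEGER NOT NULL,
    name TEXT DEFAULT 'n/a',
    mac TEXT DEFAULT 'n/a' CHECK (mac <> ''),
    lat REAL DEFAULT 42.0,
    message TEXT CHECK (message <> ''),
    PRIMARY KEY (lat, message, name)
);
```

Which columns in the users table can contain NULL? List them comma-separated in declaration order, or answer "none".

lat, lon, timestamp, message

- lat: no NOT NULL constraint applies → nullable.
- value: declared NOT NULL → not nullable.
- lon: CHECK does not forbid NULL (a CHECK constraint passes when its expression is NULL) → nullable.
- type: declared NOT NULL → not nullable.
- user_id: declared NOT NULL → not nullable.
- timestamp: CHECK does not forbid NULL (a CHECK constraint passes when its expression is NULL) → nullable.
- interval: declared NOT NULL → not nullable.
- message: no NOT NULL constraint applies → nullable.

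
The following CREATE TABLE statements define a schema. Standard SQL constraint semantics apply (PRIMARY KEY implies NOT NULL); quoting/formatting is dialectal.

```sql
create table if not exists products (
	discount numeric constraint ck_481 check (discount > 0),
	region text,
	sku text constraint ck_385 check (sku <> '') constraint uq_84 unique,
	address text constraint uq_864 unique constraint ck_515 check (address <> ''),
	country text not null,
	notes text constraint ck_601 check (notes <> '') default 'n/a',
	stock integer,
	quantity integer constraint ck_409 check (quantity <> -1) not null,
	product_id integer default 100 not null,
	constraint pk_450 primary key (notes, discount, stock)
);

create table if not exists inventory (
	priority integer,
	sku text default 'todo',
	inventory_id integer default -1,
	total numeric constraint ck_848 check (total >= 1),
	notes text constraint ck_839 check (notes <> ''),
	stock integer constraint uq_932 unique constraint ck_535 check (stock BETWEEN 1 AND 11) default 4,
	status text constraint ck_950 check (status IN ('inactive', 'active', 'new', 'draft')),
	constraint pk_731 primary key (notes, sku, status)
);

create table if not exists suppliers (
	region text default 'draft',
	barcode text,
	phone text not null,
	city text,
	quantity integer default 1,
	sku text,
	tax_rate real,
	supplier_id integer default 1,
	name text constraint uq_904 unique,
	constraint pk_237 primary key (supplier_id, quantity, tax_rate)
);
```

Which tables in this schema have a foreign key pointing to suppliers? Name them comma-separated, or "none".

none

No REFERENCES clause anywhere in the schema names suppliers.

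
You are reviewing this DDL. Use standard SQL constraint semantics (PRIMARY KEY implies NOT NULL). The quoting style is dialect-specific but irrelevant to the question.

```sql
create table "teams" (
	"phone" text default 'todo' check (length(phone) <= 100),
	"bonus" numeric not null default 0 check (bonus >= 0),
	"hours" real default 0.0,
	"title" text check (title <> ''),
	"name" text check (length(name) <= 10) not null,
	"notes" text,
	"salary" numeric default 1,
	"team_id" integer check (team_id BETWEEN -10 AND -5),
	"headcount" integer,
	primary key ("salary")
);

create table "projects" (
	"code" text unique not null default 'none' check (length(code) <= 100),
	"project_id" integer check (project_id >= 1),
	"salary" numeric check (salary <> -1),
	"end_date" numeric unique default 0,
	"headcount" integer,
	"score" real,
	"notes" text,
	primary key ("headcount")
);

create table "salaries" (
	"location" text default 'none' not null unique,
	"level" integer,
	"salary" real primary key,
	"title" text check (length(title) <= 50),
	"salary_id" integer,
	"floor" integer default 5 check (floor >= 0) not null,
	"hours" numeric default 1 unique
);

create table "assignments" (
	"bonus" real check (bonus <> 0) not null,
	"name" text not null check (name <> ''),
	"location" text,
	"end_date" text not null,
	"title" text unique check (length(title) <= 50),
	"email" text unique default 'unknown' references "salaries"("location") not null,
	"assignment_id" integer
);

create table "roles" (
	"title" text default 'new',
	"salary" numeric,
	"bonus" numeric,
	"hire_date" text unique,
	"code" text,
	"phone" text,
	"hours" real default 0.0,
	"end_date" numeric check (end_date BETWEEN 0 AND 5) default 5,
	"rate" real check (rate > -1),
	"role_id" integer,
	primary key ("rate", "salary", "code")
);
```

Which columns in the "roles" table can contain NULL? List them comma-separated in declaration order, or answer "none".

- title: DEFAULT only fills an omitted column; an explicit NULL is still allowed → nullable.
- salary: part of the PRIMARY KEY, which implies NOT NULL → not nullable.
- bonus: no NOT NULL constraint applies → nullable.
- hire_date: UNIQUE does not imply NOT NULL → nullable.
- code: part of the PRIMARY KEY, which implies NOT NULL → not nullable.
- phone: no NOT NULL constraint applies → nullable.
- hours: DEFAULT only fills an omitted column; an explicit NULL is still allowed → nullable.
- end_date: CHECK does not forbid NULL (a CHECK constraint passes when its expression is NULL) → nullable.
- rate: part of the PRIMARY KEY, which implies NOT NULL → not nullable.
- role_id: no NOT NULL constraint applies → nullable.

title, bonus, hire_date, phone, hours, end_date, role_id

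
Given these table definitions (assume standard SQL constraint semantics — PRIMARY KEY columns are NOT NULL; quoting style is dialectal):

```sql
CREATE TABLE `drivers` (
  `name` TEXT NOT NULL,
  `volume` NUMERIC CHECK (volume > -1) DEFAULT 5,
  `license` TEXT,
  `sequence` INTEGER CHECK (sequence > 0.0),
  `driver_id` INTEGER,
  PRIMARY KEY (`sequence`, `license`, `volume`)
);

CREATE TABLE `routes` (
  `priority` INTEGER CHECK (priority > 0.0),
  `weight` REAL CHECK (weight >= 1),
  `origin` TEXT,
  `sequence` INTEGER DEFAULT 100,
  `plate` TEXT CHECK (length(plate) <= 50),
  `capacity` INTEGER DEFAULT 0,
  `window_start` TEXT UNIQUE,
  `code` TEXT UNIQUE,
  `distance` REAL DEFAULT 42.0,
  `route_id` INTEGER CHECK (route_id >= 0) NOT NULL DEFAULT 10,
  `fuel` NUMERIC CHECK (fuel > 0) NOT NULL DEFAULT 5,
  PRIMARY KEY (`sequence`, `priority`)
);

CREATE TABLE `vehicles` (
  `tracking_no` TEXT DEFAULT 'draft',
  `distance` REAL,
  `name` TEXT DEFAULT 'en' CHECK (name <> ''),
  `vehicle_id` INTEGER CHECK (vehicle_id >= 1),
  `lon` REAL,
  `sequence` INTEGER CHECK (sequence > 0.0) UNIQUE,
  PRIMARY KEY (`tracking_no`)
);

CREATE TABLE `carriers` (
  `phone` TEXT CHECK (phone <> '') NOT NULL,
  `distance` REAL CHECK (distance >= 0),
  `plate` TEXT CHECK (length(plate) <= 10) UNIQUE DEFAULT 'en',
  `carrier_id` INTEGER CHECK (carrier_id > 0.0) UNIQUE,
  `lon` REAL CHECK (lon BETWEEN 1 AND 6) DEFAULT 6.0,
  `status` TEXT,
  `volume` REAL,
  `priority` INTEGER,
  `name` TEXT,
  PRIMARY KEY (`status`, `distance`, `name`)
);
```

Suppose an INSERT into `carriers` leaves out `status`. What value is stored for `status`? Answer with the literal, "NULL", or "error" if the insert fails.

error

status has no DEFAULT clause.
Omitting it would insert NULL, but it is part of the PRIMARY KEY, so the INSERT fails.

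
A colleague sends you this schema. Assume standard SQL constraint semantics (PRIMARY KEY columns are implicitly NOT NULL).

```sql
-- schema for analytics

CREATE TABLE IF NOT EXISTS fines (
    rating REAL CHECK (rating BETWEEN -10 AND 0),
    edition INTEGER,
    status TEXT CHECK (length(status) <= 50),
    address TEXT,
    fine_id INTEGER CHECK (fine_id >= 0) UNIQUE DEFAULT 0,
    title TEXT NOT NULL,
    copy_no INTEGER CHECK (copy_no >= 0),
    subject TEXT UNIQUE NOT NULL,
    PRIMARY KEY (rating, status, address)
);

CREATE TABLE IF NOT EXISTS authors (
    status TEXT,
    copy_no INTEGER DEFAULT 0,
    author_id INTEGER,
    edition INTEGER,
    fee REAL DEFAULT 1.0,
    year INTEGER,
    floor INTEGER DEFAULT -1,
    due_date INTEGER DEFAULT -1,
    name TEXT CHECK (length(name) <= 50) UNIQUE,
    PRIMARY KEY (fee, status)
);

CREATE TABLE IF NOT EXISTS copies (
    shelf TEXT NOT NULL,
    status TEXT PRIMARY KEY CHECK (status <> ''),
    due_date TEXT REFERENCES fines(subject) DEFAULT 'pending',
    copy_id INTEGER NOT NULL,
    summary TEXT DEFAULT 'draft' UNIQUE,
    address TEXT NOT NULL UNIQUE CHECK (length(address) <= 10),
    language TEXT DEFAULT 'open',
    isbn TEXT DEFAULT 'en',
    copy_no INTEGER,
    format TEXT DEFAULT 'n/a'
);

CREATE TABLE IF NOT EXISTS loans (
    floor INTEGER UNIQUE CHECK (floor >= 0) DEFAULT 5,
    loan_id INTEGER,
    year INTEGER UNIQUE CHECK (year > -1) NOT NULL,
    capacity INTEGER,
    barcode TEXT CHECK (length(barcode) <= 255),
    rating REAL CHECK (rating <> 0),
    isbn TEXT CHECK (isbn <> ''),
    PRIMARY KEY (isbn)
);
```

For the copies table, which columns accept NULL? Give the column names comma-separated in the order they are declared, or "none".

due_date, summary, language, isbn, copy_no, format

- shelf: declared NOT NULL → not nullable.
- status: part of the PRIMARY KEY, which implies NOT NULL → not nullable.
- due_date: a foreign key column may be NULL unless separately constrained → nullable.
- copy_id: declared NOT NULL → not nullable.
- summary: UNIQUE does not imply NOT NULL → nullable.
- address: declared NOT NULL → not nullable.
- language: DEFAULT only fills an omitted column; an explicit NULL is still allowed → nullable.
- isbn: DEFAULT only fills an omitted column; an explicit NULL is still allowed → nullable.
- copy_no: no NOT NULL constraint applies → nullable.
- format: DEFAULT only fills an omitted column; an explicit NULL is still allowed → nullable.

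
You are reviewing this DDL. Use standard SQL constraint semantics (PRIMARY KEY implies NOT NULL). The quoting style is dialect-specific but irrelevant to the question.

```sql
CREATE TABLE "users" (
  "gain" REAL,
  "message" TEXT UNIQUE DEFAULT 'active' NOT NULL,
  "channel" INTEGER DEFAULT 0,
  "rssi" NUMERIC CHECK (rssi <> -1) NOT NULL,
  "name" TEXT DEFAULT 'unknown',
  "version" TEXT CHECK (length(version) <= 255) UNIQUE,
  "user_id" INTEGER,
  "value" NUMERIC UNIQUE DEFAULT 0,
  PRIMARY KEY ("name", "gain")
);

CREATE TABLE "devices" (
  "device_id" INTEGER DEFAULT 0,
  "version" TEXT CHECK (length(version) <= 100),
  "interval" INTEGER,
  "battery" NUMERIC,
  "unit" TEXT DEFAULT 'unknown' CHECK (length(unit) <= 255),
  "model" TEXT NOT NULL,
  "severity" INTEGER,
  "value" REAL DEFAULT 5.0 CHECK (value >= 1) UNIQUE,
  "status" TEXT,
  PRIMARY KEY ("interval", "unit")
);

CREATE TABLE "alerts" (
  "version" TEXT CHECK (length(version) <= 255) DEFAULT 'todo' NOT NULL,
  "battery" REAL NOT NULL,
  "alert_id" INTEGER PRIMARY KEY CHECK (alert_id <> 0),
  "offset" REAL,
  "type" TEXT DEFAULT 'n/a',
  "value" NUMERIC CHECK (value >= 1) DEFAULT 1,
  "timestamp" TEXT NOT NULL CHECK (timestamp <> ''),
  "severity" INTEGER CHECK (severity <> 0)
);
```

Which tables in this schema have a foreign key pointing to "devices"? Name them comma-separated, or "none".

No REFERENCES clause anywhere in the schema names devices.

none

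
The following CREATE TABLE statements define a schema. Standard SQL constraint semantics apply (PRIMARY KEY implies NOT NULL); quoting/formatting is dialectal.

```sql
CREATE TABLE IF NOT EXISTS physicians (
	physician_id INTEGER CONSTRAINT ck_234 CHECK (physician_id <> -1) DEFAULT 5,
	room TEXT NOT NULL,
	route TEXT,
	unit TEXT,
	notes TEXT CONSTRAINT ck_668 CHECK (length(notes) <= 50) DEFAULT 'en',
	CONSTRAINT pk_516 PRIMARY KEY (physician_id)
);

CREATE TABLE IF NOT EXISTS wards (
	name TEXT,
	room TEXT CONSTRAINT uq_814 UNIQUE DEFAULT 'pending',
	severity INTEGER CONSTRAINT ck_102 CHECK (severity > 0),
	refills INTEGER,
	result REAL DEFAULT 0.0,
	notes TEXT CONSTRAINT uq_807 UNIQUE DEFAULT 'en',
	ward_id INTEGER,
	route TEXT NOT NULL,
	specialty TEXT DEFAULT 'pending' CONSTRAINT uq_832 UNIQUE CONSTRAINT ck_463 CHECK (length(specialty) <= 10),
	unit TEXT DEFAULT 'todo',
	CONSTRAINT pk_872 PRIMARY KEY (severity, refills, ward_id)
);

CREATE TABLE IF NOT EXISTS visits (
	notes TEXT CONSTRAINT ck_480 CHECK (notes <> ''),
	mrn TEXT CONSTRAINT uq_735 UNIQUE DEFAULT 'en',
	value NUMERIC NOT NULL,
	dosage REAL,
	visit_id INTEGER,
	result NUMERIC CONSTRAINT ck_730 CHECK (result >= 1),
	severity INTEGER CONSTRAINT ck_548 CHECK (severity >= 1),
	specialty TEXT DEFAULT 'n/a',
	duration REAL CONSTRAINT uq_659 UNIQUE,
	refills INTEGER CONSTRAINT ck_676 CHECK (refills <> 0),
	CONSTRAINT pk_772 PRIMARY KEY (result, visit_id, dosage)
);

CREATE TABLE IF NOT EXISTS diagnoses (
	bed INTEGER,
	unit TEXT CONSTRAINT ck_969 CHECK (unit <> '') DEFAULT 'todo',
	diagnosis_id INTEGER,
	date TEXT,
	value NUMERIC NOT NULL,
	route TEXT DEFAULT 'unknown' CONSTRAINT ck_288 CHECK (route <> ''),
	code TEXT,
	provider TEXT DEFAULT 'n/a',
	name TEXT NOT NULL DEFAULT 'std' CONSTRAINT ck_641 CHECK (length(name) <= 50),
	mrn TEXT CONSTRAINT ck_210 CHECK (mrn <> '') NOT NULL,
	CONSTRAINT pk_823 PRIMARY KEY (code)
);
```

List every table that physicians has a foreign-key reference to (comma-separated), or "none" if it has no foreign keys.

none

No column in physicians has a REFERENCES clause.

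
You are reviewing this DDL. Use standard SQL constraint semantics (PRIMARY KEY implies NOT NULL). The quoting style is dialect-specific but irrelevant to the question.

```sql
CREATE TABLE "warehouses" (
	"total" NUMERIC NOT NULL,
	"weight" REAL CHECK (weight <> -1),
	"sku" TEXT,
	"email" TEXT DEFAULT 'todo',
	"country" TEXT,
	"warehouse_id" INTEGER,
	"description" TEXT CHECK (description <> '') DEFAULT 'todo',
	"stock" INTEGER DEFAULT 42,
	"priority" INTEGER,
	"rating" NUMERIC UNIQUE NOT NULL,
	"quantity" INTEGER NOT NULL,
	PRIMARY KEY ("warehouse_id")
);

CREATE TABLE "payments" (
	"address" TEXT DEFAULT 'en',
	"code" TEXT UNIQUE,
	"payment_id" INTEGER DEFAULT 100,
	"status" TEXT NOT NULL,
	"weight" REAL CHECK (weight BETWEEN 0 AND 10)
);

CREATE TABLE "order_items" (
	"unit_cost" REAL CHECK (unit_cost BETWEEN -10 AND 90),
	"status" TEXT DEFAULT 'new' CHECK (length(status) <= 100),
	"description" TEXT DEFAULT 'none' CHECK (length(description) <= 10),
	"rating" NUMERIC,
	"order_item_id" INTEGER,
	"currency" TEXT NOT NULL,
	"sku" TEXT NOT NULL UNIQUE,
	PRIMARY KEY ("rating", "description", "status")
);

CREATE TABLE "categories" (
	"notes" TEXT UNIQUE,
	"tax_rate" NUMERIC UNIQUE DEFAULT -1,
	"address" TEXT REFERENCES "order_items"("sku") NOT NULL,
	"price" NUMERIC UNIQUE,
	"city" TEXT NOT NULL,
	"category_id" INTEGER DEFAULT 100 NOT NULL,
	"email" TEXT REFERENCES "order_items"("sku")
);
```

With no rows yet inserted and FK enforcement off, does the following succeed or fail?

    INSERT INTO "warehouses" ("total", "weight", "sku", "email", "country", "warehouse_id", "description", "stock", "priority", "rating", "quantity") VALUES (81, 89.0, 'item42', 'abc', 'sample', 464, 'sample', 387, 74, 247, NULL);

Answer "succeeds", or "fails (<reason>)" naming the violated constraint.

fails (NOT NULL on quantity)

quantity is explicitly set to NULL, but quantity is declared NOT NULL.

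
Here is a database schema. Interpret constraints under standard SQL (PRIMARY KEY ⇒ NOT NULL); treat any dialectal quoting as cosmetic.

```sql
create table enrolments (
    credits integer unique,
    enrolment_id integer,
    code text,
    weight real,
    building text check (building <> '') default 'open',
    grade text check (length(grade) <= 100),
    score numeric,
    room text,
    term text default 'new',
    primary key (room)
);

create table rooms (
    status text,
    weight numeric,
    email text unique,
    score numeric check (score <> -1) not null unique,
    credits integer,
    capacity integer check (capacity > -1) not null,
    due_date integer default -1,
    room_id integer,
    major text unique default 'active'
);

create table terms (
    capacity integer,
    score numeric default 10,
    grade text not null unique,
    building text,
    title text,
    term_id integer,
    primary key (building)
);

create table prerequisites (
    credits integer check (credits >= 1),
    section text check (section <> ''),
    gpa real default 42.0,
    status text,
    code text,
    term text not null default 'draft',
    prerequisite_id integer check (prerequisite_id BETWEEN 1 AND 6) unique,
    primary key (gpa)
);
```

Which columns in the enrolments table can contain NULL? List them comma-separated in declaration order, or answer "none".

- credits: UNIQUE does not imply NOT NULL → nullable.
- enrolment_id: no NOT NULL constraint applies → nullable.
- code: no NOT NULL constraint applies → nullable.
- weight: no NOT NULL constraint applies → nullable.
- building: CHECK does not forbid NULL (a CHECK constraint passes when its expression is NULL) → nullable.
- grade: CHECK does not forbid NULL (a CHECK constraint passes when its expression is NULL) → nullable.
- score: no NOT NULL constraint applies → nullable.
- room: part of the PRIMARY KEY, which implies NOT NULL → not nullable.
- term: DEFAULT only fills an omitted column; an explicit NULL is still allowed → nullable.

credits, enrolment_id, code, weight, building, grade, score, term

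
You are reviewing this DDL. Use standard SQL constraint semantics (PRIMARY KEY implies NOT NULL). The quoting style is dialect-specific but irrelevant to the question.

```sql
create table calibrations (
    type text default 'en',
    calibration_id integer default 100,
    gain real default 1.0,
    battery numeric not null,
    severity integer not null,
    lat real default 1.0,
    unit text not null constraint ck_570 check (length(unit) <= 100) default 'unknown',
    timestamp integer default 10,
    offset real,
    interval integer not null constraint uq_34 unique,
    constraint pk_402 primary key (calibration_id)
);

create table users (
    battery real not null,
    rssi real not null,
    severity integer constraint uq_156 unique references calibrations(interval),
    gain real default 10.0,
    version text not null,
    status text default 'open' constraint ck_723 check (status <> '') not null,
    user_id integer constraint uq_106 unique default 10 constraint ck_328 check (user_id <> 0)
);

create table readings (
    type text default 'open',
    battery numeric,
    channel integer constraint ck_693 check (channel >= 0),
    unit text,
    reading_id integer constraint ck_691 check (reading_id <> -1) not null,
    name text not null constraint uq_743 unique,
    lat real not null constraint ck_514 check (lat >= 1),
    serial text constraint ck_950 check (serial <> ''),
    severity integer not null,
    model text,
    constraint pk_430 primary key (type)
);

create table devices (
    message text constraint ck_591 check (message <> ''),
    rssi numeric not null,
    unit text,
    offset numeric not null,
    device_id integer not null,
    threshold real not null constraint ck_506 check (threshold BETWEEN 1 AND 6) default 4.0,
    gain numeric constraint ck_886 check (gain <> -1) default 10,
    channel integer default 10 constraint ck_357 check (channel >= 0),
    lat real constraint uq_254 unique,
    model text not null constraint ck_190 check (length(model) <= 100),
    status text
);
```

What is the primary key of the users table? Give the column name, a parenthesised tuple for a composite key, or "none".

No column is declared PRIMARY KEY inline, and there is no table-level PRIMARY KEY clause in users.

none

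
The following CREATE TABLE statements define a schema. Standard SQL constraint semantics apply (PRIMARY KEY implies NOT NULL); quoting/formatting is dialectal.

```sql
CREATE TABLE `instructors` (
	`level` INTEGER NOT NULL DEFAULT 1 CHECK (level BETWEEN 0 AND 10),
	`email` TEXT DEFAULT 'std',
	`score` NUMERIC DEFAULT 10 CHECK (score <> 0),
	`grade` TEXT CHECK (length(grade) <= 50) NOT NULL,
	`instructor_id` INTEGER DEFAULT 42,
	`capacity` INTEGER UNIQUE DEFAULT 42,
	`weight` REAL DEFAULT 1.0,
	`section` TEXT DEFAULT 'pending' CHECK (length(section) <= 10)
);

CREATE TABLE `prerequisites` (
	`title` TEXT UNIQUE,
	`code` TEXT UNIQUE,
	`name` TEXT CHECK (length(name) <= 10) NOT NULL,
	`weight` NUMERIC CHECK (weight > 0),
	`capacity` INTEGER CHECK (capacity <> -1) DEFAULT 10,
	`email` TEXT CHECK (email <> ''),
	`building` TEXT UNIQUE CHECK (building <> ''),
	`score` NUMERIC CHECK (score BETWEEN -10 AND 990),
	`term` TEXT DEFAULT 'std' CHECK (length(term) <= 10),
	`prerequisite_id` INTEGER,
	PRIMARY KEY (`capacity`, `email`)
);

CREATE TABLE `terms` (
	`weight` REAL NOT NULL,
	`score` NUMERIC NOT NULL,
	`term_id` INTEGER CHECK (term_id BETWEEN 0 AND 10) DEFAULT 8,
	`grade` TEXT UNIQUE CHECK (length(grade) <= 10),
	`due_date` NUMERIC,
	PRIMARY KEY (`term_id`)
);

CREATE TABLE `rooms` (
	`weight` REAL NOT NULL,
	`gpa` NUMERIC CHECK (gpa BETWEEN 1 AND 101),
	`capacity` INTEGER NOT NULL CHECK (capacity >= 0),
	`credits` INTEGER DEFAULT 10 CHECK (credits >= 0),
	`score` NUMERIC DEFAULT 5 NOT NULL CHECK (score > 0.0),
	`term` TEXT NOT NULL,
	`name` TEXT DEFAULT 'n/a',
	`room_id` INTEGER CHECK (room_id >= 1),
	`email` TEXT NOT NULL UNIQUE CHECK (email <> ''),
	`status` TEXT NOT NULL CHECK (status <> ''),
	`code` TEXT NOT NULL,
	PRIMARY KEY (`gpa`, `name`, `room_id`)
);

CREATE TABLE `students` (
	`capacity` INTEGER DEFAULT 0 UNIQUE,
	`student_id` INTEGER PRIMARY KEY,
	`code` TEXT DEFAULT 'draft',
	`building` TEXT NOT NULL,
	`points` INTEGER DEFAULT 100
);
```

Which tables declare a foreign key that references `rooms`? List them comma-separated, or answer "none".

none

No REFERENCES clause anywhere in the schema names rooms.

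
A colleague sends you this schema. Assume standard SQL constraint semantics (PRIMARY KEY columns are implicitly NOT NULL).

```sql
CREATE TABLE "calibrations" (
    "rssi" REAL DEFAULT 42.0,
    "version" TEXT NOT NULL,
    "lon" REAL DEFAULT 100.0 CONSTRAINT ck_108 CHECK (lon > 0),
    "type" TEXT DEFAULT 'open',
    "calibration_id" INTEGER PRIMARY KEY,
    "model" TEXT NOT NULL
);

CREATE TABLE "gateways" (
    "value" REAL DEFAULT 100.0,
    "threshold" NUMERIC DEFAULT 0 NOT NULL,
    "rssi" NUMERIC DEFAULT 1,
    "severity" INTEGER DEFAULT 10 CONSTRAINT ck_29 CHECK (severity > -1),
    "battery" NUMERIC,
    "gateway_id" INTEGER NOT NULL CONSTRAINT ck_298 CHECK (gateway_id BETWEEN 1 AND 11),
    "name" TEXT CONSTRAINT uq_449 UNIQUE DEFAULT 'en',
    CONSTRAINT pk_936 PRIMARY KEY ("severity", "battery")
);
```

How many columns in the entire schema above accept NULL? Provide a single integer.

calibrations: 3 nullable (rssi, lon, type — PK (calibration_id) and explicit NOT NULL columns excluded).
gateways: 3 nullable (value, rssi, name — PK (severity, battery) and explicit NOT NULL columns excluded).
Total: 3 + 3 = 6.

6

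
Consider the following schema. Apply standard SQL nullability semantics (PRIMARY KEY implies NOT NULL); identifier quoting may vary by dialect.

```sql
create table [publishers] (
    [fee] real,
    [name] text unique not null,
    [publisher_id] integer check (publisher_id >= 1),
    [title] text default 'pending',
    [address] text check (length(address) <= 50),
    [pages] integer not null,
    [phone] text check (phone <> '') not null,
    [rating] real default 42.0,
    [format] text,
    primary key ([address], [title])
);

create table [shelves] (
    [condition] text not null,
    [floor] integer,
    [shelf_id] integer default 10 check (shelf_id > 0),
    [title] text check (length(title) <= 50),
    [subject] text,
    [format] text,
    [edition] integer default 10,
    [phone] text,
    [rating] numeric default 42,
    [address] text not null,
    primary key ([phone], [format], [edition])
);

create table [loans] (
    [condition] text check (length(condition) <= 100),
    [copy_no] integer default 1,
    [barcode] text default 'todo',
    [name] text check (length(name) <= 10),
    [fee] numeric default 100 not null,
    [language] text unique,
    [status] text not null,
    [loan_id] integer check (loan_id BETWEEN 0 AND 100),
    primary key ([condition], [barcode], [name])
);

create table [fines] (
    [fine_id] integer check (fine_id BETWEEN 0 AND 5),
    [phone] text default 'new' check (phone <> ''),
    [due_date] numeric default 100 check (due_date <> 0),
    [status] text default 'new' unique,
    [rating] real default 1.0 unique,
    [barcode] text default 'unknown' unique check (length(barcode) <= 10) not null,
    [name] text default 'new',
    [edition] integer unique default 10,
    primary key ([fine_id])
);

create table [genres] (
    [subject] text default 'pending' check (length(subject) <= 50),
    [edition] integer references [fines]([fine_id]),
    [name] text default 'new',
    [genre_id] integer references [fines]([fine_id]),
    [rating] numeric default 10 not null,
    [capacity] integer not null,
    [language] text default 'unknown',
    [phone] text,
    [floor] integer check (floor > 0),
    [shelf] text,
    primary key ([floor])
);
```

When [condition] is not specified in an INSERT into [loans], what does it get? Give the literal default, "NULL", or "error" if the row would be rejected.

condition has no DEFAULT clause.
Omitting it would insert NULL, but it is part of the PRIMARY KEY, so the INSERT fails.

error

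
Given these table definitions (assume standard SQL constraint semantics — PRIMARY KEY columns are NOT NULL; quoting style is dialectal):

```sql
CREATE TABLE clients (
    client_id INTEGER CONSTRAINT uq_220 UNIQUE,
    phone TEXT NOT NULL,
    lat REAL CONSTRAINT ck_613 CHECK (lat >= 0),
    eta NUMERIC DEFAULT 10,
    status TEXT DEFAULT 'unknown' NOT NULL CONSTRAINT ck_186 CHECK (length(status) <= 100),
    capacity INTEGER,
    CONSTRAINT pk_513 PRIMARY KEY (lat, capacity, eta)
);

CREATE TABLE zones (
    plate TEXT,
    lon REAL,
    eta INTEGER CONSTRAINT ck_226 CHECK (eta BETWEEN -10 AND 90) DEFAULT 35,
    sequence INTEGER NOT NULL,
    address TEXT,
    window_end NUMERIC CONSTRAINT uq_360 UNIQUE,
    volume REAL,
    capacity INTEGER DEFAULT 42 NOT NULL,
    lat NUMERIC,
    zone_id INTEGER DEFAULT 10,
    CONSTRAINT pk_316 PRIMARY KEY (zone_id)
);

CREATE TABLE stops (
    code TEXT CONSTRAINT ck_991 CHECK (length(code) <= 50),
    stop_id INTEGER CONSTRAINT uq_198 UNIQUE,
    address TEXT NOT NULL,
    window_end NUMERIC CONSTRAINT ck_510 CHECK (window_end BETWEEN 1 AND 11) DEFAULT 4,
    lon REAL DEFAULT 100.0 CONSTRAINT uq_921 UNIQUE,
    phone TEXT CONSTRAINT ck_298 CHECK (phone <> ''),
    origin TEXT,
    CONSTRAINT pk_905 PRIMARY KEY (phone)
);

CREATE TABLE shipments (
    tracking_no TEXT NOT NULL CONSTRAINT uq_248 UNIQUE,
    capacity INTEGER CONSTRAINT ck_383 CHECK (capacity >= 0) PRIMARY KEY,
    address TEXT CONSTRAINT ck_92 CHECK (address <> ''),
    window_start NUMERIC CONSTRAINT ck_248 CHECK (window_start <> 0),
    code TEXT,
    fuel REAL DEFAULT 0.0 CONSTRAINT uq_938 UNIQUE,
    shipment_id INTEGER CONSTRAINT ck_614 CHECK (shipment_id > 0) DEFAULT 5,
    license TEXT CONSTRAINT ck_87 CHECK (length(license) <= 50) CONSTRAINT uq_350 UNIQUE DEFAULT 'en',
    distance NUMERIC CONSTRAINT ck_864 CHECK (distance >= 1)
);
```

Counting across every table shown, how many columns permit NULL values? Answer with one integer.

clients: 1 nullable (client_id — PK (lat, capacity, eta) and explicit NOT NULL columns excluded).
zones: 7 nullable (plate, lon, eta, address, window_end, volume, lat — PK (zone_id) and explicit NOT NULL columns excluded).
stops: 5 nullable (code, stop_id, window_end, lon, origin — PK (phone) and explicit NOT NULL columns excluded).
shipments: 7 nullable (address, window_start, code, fuel, shipment_id, license, distance — PK (capacity) and explicit NOT NULL columns excluded).
Total: 1 + 7 + 5 + 7 = 20.

20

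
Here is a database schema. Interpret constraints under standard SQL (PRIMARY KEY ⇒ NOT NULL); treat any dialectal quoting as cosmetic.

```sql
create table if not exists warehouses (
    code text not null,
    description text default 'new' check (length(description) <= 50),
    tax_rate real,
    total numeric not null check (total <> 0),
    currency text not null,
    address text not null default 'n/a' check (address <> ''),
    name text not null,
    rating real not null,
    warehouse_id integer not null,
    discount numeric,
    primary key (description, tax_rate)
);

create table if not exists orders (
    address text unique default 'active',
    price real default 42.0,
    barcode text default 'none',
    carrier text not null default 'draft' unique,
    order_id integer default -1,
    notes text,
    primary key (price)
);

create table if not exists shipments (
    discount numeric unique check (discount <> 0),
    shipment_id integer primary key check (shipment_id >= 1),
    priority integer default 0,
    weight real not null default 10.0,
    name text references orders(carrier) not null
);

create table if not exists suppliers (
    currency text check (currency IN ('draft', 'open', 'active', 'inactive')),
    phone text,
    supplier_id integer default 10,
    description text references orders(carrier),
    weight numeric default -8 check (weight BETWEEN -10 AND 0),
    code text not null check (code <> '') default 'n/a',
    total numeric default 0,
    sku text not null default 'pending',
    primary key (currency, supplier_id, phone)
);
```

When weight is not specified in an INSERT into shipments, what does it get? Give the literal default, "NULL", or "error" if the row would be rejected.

weight has an explicit DEFAULT 10.0.
When the column is omitted from an INSERT, that default is used.

10.0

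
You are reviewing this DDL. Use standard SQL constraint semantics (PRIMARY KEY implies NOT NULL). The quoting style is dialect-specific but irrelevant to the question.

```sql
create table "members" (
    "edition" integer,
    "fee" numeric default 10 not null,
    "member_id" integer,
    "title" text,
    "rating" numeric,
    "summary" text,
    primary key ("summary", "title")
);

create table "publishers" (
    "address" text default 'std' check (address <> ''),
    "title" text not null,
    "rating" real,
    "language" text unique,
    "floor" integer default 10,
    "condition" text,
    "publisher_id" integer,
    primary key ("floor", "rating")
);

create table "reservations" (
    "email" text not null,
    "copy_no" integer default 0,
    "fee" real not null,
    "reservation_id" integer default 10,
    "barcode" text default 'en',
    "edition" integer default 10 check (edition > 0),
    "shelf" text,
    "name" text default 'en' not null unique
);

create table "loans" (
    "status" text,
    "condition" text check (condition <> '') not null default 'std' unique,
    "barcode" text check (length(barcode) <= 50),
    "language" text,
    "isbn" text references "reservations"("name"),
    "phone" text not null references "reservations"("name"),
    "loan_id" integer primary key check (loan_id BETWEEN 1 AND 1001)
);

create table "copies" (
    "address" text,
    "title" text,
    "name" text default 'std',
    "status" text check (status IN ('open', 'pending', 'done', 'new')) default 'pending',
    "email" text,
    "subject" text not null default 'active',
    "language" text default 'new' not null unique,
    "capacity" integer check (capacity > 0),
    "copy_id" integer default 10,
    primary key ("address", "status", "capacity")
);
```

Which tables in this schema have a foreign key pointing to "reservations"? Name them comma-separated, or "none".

- loans.isbn references reservations(name).
- loans.phone references reservations(name).

loans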